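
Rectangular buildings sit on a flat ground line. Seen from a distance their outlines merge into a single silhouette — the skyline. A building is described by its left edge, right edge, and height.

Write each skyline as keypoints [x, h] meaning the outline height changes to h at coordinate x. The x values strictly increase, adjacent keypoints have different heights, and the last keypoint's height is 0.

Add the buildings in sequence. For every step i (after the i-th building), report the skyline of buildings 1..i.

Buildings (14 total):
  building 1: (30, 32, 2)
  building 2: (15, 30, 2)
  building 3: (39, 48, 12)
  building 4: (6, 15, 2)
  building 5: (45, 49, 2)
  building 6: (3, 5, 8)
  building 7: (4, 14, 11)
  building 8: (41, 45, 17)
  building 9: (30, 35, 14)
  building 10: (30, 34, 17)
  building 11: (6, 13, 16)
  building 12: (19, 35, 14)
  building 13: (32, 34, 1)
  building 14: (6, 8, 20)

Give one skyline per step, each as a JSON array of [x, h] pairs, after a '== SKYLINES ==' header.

== SKYLINES ==
[[30,2],[32,0]]
[[15,2],[32,0]]
[[15,2],[32,0],[39,12],[48,0]]
[[6,2],[32,0],[39,12],[48,0]]
[[6,2],[32,0],[39,12],[48,2],[49,0]]
[[3,8],[5,0],[6,2],[32,0],[39,12],[48,2],[49,0]]
[[3,8],[4,11],[14,2],[32,0],[39,12],[48,2],[49,0]]
[[3,8],[4,11],[14,2],[32,0],[39,12],[41,17],[45,12],[48,2],[49,0]]
[[3,8],[4,11],[14,2],[30,14],[35,0],[39,12],[41,17],[45,12],[48,2],[49,0]]
[[3,8],[4,11],[14,2],[30,17],[34,14],[35,0],[39,12],[41,17],[45,12],[48,2],[49,0]]
[[3,8],[4,11],[6,16],[13,11],[14,2],[30,17],[34,14],[35,0],[39,12],[41,17],[45,12],[48,2],[49,0]]
[[3,8],[4,11],[6,16],[13,11],[14,2],[19,14],[30,17],[34,14],[35,0],[39,12],[41,17],[45,12],[48,2],[49,0]]
[[3,8],[4,11],[6,16],[13,11],[14,2],[19,14],[30,17],[34,14],[35,0],[39,12],[41,17],[45,12],[48,2],[49,0]]
[[3,8],[4,11],[6,20],[8,16],[13,11],[14,2],[19,14],[30,17],[34,14],[35,0],[39,12],[41,17],[45,12],[48,2],[49,0]]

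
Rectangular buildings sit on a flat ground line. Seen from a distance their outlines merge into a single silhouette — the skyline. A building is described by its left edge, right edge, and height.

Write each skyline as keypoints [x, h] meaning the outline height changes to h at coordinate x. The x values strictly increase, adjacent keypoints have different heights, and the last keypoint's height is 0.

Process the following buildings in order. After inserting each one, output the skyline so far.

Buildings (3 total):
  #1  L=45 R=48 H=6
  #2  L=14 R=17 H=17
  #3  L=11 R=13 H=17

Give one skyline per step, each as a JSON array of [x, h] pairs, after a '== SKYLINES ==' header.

== SKYLINES ==
[[45,6],[48,0]]
[[14,17],[17,0],[45,6],[48,0]]
[[11,17],[13,0],[14,17],[17,0],[45,6],[48,0]]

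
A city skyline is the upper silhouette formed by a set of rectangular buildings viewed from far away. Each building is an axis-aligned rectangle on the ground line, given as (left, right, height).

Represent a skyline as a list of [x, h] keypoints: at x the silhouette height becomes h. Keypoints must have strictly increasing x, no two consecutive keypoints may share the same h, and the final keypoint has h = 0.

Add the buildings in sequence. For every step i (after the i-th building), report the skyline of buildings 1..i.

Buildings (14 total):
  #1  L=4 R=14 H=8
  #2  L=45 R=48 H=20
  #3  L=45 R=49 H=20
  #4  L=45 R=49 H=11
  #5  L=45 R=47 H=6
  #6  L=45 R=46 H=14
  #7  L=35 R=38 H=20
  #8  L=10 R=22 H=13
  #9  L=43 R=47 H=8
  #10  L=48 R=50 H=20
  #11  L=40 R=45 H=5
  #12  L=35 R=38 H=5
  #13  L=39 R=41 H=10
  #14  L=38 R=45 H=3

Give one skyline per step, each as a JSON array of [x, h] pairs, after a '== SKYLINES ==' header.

== SKYLINES ==
[[4,8],[14,0]]
[[4,8],[14,0],[45,20],[48,0]]
[[4,8],[14,0],[45,20],[49,0]]
[[4,8],[14,0],[45,20],[49,0]]
[[4,8],[14,0],[45,20],[49,0]]
[[4,8],[14,0],[45,20],[49,0]]
[[4,8],[14,0],[35,20],[38,0],[45,20],[49,0]]
[[4,8],[10,13],[22,0],[35,20],[38,0],[45,20],[49,0]]
[[4,8],[10,13],[22,0],[35,20],[38,0],[43,8],[45,20],[49,0]]
[[4,8],[10,13],[22,0],[35,20],[38,0],[43,8],[45,20],[50,0]]
[[4,8],[10,13],[22,0],[35,20],[38,0],[40,5],[43,8],[45,20],[50,0]]
[[4,8],[10,13],[22,0],[35,20],[38,0],[40,5],[43,8],[45,20],[50,0]]
[[4,8],[10,13],[22,0],[35,20],[38,0],[39,10],[41,5],[43,8],[45,20],[50,0]]
[[4,8],[10,13],[22,0],[35,20],[38,3],[39,10],[41,5],[43,8],[45,20],[50,0]]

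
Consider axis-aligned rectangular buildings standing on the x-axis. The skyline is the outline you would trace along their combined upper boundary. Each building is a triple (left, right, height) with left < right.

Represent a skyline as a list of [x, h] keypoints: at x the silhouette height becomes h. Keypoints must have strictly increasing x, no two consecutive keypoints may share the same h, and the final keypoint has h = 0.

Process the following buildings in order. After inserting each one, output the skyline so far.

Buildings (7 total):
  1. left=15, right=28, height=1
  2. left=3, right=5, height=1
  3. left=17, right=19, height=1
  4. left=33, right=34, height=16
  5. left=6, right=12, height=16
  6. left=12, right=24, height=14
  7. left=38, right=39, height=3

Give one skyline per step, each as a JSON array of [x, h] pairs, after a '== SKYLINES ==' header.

== SKYLINES ==
[[15,1],[28,0]]
[[3,1],[5,0],[15,1],[28,0]]
[[3,1],[5,0],[15,1],[28,0]]
[[3,1],[5,0],[15,1],[28,0],[33,16],[34,0]]
[[3,1],[5,0],[6,16],[12,0],[15,1],[28,0],[33,16],[34,0]]
[[3,1],[5,0],[6,16],[12,14],[24,1],[28,0],[33,16],[34,0]]
[[3,1],[5,0],[6,16],[12,14],[24,1],[28,0],[33,16],[34,0],[38,3],[39,0]]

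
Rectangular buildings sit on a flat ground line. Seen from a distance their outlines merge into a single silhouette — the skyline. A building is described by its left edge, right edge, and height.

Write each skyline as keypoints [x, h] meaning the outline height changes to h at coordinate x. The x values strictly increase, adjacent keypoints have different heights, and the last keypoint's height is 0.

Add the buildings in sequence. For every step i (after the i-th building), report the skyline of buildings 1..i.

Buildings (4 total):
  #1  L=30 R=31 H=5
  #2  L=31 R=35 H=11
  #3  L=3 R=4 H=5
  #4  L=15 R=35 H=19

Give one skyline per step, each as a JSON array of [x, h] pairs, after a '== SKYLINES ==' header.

== SKYLINES ==
[[30,5],[31,0]]
[[30,5],[31,11],[35,0]]
[[3,5],[4,0],[30,5],[31,11],[35,0]]
[[3,5],[4,0],[15,19],[35,0]]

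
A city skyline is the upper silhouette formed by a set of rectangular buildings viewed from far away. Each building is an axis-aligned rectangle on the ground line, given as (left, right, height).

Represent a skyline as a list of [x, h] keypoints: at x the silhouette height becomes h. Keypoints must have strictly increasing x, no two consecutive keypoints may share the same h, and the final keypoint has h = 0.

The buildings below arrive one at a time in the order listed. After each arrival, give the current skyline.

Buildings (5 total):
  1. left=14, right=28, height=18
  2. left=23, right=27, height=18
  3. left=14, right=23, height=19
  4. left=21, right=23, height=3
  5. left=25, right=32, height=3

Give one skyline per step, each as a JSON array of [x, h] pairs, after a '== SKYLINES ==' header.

== SKYLINES ==
[[14,18],[28,0]]
[[14,18],[28,0]]
[[14,19],[23,18],[28,0]]
[[14,19],[23,18],[28,0]]
[[14,19],[23,18],[28,3],[32,0]]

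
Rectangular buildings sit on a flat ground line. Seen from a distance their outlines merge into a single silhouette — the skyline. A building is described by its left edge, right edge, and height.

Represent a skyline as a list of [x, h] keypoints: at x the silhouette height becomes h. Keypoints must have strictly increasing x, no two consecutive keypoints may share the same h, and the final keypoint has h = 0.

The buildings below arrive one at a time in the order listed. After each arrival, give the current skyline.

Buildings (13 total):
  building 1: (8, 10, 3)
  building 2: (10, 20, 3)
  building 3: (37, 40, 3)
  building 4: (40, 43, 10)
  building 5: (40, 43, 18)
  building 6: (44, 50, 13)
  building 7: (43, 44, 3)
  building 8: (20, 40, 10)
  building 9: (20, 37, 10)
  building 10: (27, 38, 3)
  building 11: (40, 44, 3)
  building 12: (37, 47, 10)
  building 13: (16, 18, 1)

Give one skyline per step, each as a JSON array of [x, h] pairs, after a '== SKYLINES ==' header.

== SKYLINES ==
[[8,3],[10,0]]
[[8,3],[20,0]]
[[8,3],[20,0],[37,3],[40,0]]
[[8,3],[20,0],[37,3],[40,10],[43,0]]
[[8,3],[20,0],[37,3],[40,18],[43,0]]
[[8,3],[20,0],[37,3],[40,18],[43,0],[44,13],[50,0]]
[[8,3],[20,0],[37,3],[40,18],[43,3],[44,13],[50,0]]
[[8,3],[20,10],[40,18],[43,3],[44,13],[50,0]]
[[8,3],[20,10],[40,18],[43,3],[44,13],[50,0]]
[[8,3],[20,10],[40,18],[43,3],[44,13],[50,0]]
[[8,3],[20,10],[40,18],[43,3],[44,13],[50,0]]
[[8,3],[20,10],[40,18],[43,10],[44,13],[50,0]]
[[8,3],[20,10],[40,18],[43,10],[44,13],[50,0]]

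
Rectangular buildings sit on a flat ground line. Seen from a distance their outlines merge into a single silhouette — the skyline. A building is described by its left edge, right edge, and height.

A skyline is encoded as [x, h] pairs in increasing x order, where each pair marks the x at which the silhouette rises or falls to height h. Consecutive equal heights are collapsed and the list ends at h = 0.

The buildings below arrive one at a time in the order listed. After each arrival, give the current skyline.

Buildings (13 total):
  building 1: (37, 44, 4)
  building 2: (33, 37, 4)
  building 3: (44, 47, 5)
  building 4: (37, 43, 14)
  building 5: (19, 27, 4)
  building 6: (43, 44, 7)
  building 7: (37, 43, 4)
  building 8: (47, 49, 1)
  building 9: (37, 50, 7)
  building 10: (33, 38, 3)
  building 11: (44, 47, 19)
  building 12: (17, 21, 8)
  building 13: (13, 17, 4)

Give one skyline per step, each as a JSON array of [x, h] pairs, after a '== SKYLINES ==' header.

== SKYLINES ==
[[37,4],[44,0]]
[[33,4],[44,0]]
[[33,4],[44,5],[47,0]]
[[33,4],[37,14],[43,4],[44,5],[47,0]]
[[19,4],[27,0],[33,4],[37,14],[43,4],[44,5],[47,0]]
[[19,4],[27,0],[33,4],[37,14],[43,7],[44,5],[47,0]]
[[19,4],[27,0],[33,4],[37,14],[43,7],[44,5],[47,0]]
[[19,4],[27,0],[33,4],[37,14],[43,7],[44,5],[47,1],[49,0]]
[[19,4],[27,0],[33,4],[37,14],[43,7],[50,0]]
[[19,4],[27,0],[33,4],[37,14],[43,7],[50,0]]
[[19,4],[27,0],[33,4],[37,14],[43,7],[44,19],[47,7],[50,0]]
[[17,8],[21,4],[27,0],[33,4],[37,14],[43,7],[44,19],[47,7],[50,0]]
[[13,4],[17,8],[21,4],[27,0],[33,4],[37,14],[43,7],[44,19],[47,7],[50,0]]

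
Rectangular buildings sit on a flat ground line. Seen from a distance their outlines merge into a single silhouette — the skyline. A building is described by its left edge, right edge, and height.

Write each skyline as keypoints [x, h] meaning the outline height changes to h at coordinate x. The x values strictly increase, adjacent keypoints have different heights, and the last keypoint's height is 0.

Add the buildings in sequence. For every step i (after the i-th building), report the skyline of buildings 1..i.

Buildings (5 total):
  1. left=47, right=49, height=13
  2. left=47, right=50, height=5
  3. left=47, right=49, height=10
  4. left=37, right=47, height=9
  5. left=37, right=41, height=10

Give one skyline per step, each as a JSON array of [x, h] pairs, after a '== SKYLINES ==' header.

== SKYLINES ==
[[47,13],[49,0]]
[[47,13],[49,5],[50,0]]
[[47,13],[49,5],[50,0]]
[[37,9],[47,13],[49,5],[50,0]]
[[37,10],[41,9],[47,13],[49,5],[50,0]]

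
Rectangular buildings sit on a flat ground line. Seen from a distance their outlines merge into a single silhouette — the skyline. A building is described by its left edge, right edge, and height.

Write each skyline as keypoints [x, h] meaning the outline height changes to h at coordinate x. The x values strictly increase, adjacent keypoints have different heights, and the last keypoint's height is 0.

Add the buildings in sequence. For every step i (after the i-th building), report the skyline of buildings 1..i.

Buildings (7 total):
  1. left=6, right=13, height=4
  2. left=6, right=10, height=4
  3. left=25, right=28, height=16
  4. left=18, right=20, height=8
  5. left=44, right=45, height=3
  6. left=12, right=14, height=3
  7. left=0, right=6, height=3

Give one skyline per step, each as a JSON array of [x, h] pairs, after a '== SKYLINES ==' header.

== SKYLINES ==
[[6,4],[13,0]]
[[6,4],[13,0]]
[[6,4],[13,0],[25,16],[28,0]]
[[6,4],[13,0],[18,8],[20,0],[25,16],[28,0]]
[[6,4],[13,0],[18,8],[20,0],[25,16],[28,0],[44,3],[45,0]]
[[6,4],[13,3],[14,0],[18,8],[20,0],[25,16],[28,0],[44,3],[45,0]]
[[0,3],[6,4],[13,3],[14,0],[18,8],[20,0],[25,16],[28,0],[44,3],[45,0]]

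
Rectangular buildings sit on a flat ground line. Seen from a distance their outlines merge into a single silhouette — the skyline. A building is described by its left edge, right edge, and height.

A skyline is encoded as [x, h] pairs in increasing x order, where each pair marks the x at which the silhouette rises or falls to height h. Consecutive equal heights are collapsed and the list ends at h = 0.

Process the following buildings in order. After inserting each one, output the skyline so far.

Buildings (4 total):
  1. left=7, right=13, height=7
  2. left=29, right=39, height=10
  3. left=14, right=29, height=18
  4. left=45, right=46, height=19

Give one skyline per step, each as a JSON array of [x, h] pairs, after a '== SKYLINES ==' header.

== SKYLINES ==
[[7,7],[13,0]]
[[7,7],[13,0],[29,10],[39,0]]
[[7,7],[13,0],[14,18],[29,10],[39,0]]
[[7,7],[13,0],[14,18],[29,10],[39,0],[45,19],[46,0]]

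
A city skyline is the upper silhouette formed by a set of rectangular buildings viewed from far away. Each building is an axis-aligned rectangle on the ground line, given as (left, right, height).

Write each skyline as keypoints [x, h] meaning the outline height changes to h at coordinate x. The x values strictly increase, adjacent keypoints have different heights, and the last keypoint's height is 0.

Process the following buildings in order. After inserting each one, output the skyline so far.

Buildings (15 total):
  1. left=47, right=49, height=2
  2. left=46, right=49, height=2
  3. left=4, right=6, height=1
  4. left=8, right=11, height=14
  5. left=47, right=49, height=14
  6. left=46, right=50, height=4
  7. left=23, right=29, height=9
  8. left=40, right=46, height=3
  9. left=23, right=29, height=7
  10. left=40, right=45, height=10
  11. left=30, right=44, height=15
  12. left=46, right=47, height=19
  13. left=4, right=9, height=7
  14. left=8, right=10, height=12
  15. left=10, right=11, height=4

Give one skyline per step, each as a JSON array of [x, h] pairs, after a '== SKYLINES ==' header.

== SKYLINES ==
[[47,2],[49,0]]
[[46,2],[49,0]]
[[4,1],[6,0],[46,2],[49,0]]
[[4,1],[6,0],[8,14],[11,0],[46,2],[49,0]]
[[4,1],[6,0],[8,14],[11,0],[46,2],[47,14],[49,0]]
[[4,1],[6,0],[8,14],[11,0],[46,4],[47,14],[49,4],[50,0]]
[[4,1],[6,0],[8,14],[11,0],[23,9],[29,0],[46,4],[47,14],[49,4],[50,0]]
[[4,1],[6,0],[8,14],[11,0],[23,9],[29,0],[40,3],[46,4],[47,14],[49,4],[50,0]]
[[4,1],[6,0],[8,14],[11,0],[23,9],[29,0],[40,3],[46,4],[47,14],[49,4],[50,0]]
[[4,1],[6,0],[8,14],[11,0],[23,9],[29,0],[40,10],[45,3],[46,4],[47,14],[49,4],[50,0]]
[[4,1],[6,0],[8,14],[11,0],[23,9],[29,0],[30,15],[44,10],[45,3],[46,4],[47,14],[49,4],[50,0]]
[[4,1],[6,0],[8,14],[11,0],[23,9],[29,0],[30,15],[44,10],[45,3],[46,19],[47,14],[49,4],[50,0]]
[[4,7],[8,14],[11,0],[23,9],[29,0],[30,15],[44,10],[45,3],[46,19],[47,14],[49,4],[50,0]]
[[4,7],[8,14],[11,0],[23,9],[29,0],[30,15],[44,10],[45,3],[46,19],[47,14],[49,4],[50,0]]
[[4,7],[8,14],[11,0],[23,9],[29,0],[30,15],[44,10],[45,3],[46,19],[47,14],[49,4],[50,0]]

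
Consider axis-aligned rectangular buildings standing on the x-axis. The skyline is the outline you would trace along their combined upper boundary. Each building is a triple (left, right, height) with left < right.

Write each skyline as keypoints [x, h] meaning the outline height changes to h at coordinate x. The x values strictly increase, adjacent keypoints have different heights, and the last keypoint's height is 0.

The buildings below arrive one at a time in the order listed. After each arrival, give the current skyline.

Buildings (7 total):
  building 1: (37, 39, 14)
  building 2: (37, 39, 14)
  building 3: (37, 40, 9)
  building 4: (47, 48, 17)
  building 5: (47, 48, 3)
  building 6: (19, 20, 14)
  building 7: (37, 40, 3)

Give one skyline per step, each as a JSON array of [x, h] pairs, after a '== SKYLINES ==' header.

== SKYLINES ==
[[37,14],[39,0]]
[[37,14],[39,0]]
[[37,14],[39,9],[40,0]]
[[37,14],[39,9],[40,0],[47,17],[48,0]]
[[37,14],[39,9],[40,0],[47,17],[48,0]]
[[19,14],[20,0],[37,14],[39,9],[40,0],[47,17],[48,0]]
[[19,14],[20,0],[37,14],[39,9],[40,0],[47,17],[48,0]]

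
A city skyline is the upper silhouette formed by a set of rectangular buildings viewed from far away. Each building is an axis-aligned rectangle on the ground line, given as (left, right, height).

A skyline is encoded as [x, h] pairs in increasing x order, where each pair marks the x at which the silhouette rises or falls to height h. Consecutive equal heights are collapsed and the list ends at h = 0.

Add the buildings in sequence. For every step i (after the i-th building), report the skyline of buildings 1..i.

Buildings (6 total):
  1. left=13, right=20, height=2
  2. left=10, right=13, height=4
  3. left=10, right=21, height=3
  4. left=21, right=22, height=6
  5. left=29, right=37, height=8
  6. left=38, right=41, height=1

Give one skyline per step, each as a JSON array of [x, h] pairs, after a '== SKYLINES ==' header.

== SKYLINES ==
[[13,2],[20,0]]
[[10,4],[13,2],[20,0]]
[[10,4],[13,3],[21,0]]
[[10,4],[13,3],[21,6],[22,0]]
[[10,4],[13,3],[21,6],[22,0],[29,8],[37,0]]
[[10,4],[13,3],[21,6],[22,0],[29,8],[37,0],[38,1],[41,0]]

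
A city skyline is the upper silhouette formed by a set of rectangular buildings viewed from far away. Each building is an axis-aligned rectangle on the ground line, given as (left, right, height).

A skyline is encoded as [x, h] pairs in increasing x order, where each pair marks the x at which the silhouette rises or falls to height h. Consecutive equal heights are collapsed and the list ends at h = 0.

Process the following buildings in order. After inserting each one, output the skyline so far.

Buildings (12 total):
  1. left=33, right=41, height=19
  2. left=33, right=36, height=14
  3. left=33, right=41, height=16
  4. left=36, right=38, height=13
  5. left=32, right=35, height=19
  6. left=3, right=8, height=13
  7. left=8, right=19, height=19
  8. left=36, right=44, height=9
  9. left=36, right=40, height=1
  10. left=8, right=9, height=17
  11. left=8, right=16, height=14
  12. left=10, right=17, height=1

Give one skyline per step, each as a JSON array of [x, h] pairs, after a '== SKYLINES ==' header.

== SKYLINES ==
[[33,19],[41,0]]
[[33,19],[41,0]]
[[33,19],[41,0]]
[[33,19],[41,0]]
[[32,19],[41,0]]
[[3,13],[8,0],[32,19],[41,0]]
[[3,13],[8,19],[19,0],[32,19],[41,0]]
[[3,13],[8,19],[19,0],[32,19],[41,9],[44,0]]
[[3,13],[8,19],[19,0],[32,19],[41,9],[44,0]]
[[3,13],[8,19],[19,0],[32,19],[41,9],[44,0]]
[[3,13],[8,19],[19,0],[32,19],[41,9],[44,0]]
[[3,13],[8,19],[19,0],[32,19],[41,9],[44,0]]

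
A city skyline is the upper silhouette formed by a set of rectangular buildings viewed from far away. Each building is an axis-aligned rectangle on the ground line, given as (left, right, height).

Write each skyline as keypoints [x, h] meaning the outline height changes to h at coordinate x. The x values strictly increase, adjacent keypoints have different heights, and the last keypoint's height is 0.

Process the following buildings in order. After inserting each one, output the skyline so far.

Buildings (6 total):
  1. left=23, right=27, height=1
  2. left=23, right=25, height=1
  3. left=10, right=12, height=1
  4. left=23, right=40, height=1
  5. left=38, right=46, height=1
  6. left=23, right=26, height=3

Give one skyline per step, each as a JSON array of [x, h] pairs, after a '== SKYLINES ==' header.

== SKYLINES ==
[[23,1],[27,0]]
[[23,1],[27,0]]
[[10,1],[12,0],[23,1],[27,0]]
[[10,1],[12,0],[23,1],[40,0]]
[[10,1],[12,0],[23,1],[46,0]]
[[10,1],[12,0],[23,3],[26,1],[46,0]]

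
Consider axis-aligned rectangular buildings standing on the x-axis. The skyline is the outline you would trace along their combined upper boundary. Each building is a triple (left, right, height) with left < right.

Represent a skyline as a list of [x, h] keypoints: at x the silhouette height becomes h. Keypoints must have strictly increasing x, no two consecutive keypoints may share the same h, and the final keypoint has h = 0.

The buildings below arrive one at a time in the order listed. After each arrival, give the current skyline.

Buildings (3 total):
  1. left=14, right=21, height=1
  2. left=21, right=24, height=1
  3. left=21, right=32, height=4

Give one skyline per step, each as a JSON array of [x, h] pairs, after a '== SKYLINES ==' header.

== SKYLINES ==
[[14,1],[21,0]]
[[14,1],[24,0]]
[[14,1],[21,4],[32,0]]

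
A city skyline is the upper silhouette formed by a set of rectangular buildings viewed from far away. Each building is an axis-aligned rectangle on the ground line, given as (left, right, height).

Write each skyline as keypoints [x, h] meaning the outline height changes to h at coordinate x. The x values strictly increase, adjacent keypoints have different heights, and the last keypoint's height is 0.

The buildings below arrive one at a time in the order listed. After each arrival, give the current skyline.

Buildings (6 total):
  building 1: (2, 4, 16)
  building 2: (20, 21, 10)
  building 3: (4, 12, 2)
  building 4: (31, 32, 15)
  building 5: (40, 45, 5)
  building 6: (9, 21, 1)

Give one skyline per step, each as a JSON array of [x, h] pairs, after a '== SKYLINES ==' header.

== SKYLINES ==
[[2,16],[4,0]]
[[2,16],[4,0],[20,10],[21,0]]
[[2,16],[4,2],[12,0],[20,10],[21,0]]
[[2,16],[4,2],[12,0],[20,10],[21,0],[31,15],[32,0]]
[[2,16],[4,2],[12,0],[20,10],[21,0],[31,15],[32,0],[40,5],[45,0]]
[[2,16],[4,2],[12,1],[20,10],[21,0],[31,15],[32,0],[40,5],[45,0]]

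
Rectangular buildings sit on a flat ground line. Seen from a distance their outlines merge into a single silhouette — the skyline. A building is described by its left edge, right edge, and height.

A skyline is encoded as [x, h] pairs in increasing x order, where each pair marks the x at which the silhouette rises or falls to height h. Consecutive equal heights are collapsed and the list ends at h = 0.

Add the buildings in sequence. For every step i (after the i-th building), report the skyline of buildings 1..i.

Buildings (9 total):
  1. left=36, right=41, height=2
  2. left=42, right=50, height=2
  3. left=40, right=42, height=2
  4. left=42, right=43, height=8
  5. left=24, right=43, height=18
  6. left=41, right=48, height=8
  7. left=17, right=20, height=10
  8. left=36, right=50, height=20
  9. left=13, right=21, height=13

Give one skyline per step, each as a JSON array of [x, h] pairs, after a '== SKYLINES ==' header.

== SKYLINES ==
[[36,2],[41,0]]
[[36,2],[41,0],[42,2],[50,0]]
[[36,2],[50,0]]
[[36,2],[42,8],[43,2],[50,0]]
[[24,18],[43,2],[50,0]]
[[24,18],[43,8],[48,2],[50,0]]
[[17,10],[20,0],[24,18],[43,8],[48,2],[50,0]]
[[17,10],[20,0],[24,18],[36,20],[50,0]]
[[13,13],[21,0],[24,18],[36,20],[50,0]]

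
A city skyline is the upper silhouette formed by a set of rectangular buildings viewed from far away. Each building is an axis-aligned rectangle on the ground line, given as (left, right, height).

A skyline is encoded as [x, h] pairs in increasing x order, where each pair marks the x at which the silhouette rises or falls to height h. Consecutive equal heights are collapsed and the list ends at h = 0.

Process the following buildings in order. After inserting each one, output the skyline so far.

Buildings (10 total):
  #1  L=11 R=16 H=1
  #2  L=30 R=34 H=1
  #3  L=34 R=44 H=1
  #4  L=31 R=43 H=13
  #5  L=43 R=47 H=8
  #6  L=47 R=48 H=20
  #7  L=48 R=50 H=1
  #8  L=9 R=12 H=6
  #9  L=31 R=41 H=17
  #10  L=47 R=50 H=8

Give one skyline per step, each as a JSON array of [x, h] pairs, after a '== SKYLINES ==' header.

== SKYLINES ==
[[11,1],[16,0]]
[[11,1],[16,0],[30,1],[34,0]]
[[11,1],[16,0],[30,1],[44,0]]
[[11,1],[16,0],[30,1],[31,13],[43,1],[44,0]]
[[11,1],[16,0],[30,1],[31,13],[43,8],[47,0]]
[[11,1],[16,0],[30,1],[31,13],[43,8],[47,20],[48,0]]
[[11,1],[16,0],[30,1],[31,13],[43,8],[47,20],[48,1],[50,0]]
[[9,6],[12,1],[16,0],[30,1],[31,13],[43,8],[47,20],[48,1],[50,0]]
[[9,6],[12,1],[16,0],[30,1],[31,17],[41,13],[43,8],[47,20],[48,1],[50,0]]
[[9,6],[12,1],[16,0],[30,1],[31,17],[41,13],[43,8],[47,20],[48,8],[50,0]]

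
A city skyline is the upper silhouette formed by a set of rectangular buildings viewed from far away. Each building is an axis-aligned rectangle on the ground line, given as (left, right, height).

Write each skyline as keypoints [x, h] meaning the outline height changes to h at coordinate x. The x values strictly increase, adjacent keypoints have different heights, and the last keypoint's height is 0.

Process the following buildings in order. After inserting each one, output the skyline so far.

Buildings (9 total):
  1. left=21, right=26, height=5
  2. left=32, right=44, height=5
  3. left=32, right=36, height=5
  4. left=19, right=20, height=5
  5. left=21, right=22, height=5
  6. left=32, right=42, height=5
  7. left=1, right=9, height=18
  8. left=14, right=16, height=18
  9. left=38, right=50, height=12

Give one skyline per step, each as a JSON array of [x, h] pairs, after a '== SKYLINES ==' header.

== SKYLINES ==
[[21,5],[26,0]]
[[21,5],[26,0],[32,5],[44,0]]
[[21,5],[26,0],[32,5],[44,0]]
[[19,5],[20,0],[21,5],[26,0],[32,5],[44,0]]
[[19,5],[20,0],[21,5],[26,0],[32,5],[44,0]]
[[19,5],[20,0],[21,5],[26,0],[32,5],[44,0]]
[[1,18],[9,0],[19,5],[20,0],[21,5],[26,0],[32,5],[44,0]]
[[1,18],[9,0],[14,18],[16,0],[19,5],[20,0],[21,5],[26,0],[32,5],[44,0]]
[[1,18],[9,0],[14,18],[16,0],[19,5],[20,0],[21,5],[26,0],[32,5],[38,12],[50,0]]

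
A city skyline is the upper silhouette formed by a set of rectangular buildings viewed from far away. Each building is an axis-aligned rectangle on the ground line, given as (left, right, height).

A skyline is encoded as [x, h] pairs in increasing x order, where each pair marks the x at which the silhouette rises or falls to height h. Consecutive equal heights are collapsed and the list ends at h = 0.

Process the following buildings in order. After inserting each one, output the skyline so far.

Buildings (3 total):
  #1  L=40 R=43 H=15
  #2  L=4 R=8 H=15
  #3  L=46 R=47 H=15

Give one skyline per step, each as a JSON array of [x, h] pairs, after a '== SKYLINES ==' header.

== SKYLINES ==
[[40,15],[43,0]]
[[4,15],[8,0],[40,15],[43,0]]
[[4,15],[8,0],[40,15],[43,0],[46,15],[47,0]]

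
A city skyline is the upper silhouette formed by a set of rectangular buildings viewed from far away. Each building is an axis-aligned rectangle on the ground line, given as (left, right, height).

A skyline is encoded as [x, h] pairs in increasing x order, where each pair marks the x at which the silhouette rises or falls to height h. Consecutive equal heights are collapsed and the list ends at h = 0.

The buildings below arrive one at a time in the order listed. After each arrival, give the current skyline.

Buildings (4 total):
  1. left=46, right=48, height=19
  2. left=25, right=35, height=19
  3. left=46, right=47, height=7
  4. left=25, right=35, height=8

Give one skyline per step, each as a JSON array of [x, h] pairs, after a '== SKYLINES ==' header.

== SKYLINES ==
[[46,19],[48,0]]
[[25,19],[35,0],[46,19],[48,0]]
[[25,19],[35,0],[46,19],[48,0]]
[[25,19],[35,0],[46,19],[48,0]]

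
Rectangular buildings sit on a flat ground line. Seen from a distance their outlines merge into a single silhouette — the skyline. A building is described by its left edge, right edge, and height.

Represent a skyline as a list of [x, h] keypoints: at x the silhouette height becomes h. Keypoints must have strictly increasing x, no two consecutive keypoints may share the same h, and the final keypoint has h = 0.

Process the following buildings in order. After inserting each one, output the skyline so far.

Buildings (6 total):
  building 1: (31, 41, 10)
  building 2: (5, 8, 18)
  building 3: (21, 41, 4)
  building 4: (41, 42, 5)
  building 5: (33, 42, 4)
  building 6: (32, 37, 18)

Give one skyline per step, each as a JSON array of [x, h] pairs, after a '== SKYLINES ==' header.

== SKYLINES ==
[[31,10],[41,0]]
[[5,18],[8,0],[31,10],[41,0]]
[[5,18],[8,0],[21,4],[31,10],[41,0]]
[[5,18],[8,0],[21,4],[31,10],[41,5],[42,0]]
[[5,18],[8,0],[21,4],[31,10],[41,5],[42,0]]
[[5,18],[8,0],[21,4],[31,10],[32,18],[37,10],[41,5],[42,0]]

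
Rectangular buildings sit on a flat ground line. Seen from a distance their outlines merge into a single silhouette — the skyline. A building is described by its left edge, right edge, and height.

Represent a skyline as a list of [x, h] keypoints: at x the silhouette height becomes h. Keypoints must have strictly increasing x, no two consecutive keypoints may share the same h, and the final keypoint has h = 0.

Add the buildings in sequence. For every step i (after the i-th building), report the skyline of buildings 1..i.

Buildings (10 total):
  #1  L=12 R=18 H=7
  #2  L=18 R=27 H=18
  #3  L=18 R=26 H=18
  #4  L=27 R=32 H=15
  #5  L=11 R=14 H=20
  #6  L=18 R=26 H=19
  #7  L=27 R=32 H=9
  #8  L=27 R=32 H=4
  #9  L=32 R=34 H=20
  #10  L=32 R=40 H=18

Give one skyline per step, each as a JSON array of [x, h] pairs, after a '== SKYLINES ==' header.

== SKYLINES ==
[[12,7],[18,0]]
[[12,7],[18,18],[27,0]]
[[12,7],[18,18],[27,0]]
[[12,7],[18,18],[27,15],[32,0]]
[[11,20],[14,7],[18,18],[27,15],[32,0]]
[[11,20],[14,7],[18,19],[26,18],[27,15],[32,0]]
[[11,20],[14,7],[18,19],[26,18],[27,15],[32,0]]
[[11,20],[14,7],[18,19],[26,18],[27,15],[32,0]]
[[11,20],[14,7],[18,19],[26,18],[27,15],[32,20],[34,0]]
[[11,20],[14,7],[18,19],[26,18],[27,15],[32,20],[34,18],[40,0]]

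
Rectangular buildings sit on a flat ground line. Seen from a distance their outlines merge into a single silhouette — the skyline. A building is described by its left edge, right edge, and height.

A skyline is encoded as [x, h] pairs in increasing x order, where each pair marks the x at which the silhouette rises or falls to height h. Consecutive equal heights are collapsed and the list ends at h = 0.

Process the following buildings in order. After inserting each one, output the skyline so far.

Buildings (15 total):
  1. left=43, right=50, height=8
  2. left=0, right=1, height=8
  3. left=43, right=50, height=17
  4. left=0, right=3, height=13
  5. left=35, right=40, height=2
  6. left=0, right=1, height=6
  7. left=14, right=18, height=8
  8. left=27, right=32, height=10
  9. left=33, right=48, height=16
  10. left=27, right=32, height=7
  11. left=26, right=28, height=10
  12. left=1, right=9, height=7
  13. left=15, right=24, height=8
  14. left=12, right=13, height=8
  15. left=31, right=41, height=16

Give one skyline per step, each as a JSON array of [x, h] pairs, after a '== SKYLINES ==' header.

== SKYLINES ==
[[43,8],[50,0]]
[[0,8],[1,0],[43,8],[50,0]]
[[0,8],[1,0],[43,17],[50,0]]
[[0,13],[3,0],[43,17],[50,0]]
[[0,13],[3,0],[35,2],[40,0],[43,17],[50,0]]
[[0,13],[3,0],[35,2],[40,0],[43,17],[50,0]]
[[0,13],[3,0],[14,8],[18,0],[35,2],[40,0],[43,17],[50,0]]
[[0,13],[3,0],[14,8],[18,0],[27,10],[32,0],[35,2],[40,0],[43,17],[50,0]]
[[0,13],[3,0],[14,8],[18,0],[27,10],[32,0],[33,16],[43,17],[50,0]]
[[0,13],[3,0],[14,8],[18,0],[27,10],[32,0],[33,16],[43,17],[50,0]]
[[0,13],[3,0],[14,8],[18,0],[26,10],[32,0],[33,16],[43,17],[50,0]]
[[0,13],[3,7],[9,0],[14,8],[18,0],[26,10],[32,0],[33,16],[43,17],[50,0]]
[[0,13],[3,7],[9,0],[14,8],[24,0],[26,10],[32,0],[33,16],[43,17],[50,0]]
[[0,13],[3,7],[9,0],[12,8],[13,0],[14,8],[24,0],[26,10],[32,0],[33,16],[43,17],[50,0]]
[[0,13],[3,7],[9,0],[12,8],[13,0],[14,8],[24,0],[26,10],[31,16],[43,17],[50,0]]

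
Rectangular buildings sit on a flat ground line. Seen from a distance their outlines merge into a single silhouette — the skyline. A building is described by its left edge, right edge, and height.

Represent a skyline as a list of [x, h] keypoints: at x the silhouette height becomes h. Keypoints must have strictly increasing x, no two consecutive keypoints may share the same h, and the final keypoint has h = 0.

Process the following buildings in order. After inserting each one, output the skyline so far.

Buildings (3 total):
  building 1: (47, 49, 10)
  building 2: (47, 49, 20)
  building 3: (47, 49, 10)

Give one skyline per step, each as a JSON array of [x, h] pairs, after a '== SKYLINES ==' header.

== SKYLINES ==
[[47,10],[49,0]]
[[47,20],[49,0]]
[[47,20],[49,0]]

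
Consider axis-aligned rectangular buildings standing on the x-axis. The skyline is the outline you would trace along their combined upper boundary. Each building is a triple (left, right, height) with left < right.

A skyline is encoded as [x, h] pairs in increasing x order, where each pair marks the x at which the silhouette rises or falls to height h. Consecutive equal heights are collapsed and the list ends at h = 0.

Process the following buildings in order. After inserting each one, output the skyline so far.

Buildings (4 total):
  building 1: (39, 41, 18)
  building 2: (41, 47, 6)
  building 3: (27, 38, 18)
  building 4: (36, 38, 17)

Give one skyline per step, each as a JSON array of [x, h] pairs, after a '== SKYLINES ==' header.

== SKYLINES ==
[[39,18],[41,0]]
[[39,18],[41,6],[47,0]]
[[27,18],[38,0],[39,18],[41,6],[47,0]]
[[27,18],[38,0],[39,18],[41,6],[47,0]]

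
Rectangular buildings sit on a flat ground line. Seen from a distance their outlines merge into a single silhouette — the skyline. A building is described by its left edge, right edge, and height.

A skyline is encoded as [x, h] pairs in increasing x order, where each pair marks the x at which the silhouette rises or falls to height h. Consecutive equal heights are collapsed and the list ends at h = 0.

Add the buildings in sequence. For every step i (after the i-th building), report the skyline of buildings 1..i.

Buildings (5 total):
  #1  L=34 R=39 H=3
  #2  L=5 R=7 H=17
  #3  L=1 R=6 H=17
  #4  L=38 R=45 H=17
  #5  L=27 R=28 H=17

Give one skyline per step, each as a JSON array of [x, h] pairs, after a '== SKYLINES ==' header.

== SKYLINES ==
[[34,3],[39,0]]
[[5,17],[7,0],[34,3],[39,0]]
[[1,17],[7,0],[34,3],[39,0]]
[[1,17],[7,0],[34,3],[38,17],[45,0]]
[[1,17],[7,0],[27,17],[28,0],[34,3],[38,17],[45,0]]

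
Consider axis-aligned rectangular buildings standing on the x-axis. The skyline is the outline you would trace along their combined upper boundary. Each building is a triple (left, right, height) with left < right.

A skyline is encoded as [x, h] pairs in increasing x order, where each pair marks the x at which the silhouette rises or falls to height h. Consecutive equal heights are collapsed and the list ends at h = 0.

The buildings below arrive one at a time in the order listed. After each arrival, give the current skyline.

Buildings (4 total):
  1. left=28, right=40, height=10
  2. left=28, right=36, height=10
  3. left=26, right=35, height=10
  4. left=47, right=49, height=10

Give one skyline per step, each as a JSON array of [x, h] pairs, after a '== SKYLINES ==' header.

== SKYLINES ==
[[28,10],[40,0]]
[[28,10],[40,0]]
[[26,10],[40,0]]
[[26,10],[40,0],[47,10],[49,0]]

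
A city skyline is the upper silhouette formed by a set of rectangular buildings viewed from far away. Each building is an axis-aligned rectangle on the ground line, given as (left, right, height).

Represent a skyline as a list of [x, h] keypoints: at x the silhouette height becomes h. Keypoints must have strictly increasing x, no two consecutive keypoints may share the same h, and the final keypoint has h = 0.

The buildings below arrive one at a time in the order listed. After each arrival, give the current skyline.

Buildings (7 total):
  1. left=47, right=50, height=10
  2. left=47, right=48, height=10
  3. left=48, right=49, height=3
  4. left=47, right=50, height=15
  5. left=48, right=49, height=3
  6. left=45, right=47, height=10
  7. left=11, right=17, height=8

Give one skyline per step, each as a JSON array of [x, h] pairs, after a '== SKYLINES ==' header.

== SKYLINES ==
[[47,10],[50,0]]
[[47,10],[50,0]]
[[47,10],[50,0]]
[[47,15],[50,0]]
[[47,15],[50,0]]
[[45,10],[47,15],[50,0]]
[[11,8],[17,0],[45,10],[47,15],[50,0]]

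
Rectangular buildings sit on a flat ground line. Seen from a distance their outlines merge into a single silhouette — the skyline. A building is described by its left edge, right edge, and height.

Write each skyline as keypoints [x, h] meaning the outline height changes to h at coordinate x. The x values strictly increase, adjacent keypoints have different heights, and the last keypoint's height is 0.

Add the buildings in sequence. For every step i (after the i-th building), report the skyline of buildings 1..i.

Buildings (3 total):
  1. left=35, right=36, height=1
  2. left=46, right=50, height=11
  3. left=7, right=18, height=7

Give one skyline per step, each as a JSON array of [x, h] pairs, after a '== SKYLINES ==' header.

== SKYLINES ==
[[35,1],[36,0]]
[[35,1],[36,0],[46,11],[50,0]]
[[7,7],[18,0],[35,1],[36,0],[46,11],[50,0]]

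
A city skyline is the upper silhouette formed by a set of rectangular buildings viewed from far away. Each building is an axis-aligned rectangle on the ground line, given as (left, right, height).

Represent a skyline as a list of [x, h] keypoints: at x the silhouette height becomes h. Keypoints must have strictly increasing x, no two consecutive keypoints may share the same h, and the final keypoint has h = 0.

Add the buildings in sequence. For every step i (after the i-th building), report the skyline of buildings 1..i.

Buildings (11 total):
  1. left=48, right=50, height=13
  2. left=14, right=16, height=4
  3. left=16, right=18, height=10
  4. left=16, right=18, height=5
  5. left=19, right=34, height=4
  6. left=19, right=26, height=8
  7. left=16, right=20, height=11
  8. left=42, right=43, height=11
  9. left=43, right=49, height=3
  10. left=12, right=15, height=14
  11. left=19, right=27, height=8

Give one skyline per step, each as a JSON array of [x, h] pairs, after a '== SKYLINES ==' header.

== SKYLINES ==
[[48,13],[50,0]]
[[14,4],[16,0],[48,13],[50,0]]
[[14,4],[16,10],[18,0],[48,13],[50,0]]
[[14,4],[16,10],[18,0],[48,13],[50,0]]
[[14,4],[16,10],[18,0],[19,4],[34,0],[48,13],[50,0]]
[[14,4],[16,10],[18,0],[19,8],[26,4],[34,0],[48,13],[50,0]]
[[14,4],[16,11],[20,8],[26,4],[34,0],[48,13],[50,0]]
[[14,4],[16,11],[20,8],[26,4],[34,0],[42,11],[43,0],[48,13],[50,0]]
[[14,4],[16,11],[20,8],[26,4],[34,0],[42,11],[43,3],[48,13],[50,0]]
[[12,14],[15,4],[16,11],[20,8],[26,4],[34,0],[42,11],[43,3],[48,13],[50,0]]
[[12,14],[15,4],[16,11],[20,8],[27,4],[34,0],[42,11],[43,3],[48,13],[50,0]]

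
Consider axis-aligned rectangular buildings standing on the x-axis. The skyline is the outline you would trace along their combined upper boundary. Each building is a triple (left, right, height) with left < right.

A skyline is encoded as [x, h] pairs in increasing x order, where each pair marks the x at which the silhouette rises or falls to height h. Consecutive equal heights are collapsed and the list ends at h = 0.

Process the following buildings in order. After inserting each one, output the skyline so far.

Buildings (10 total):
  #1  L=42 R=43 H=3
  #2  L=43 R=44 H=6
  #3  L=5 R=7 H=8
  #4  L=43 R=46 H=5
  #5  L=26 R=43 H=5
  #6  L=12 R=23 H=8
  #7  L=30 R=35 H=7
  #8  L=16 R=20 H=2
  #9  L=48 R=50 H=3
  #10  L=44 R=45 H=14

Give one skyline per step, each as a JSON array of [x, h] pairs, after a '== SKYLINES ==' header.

== SKYLINES ==
[[42,3],[43,0]]
[[42,3],[43,6],[44,0]]
[[5,8],[7,0],[42,3],[43,6],[44,0]]
[[5,8],[7,0],[42,3],[43,6],[44,5],[46,0]]
[[5,8],[7,0],[26,5],[43,6],[44,5],[46,0]]
[[5,8],[7,0],[12,8],[23,0],[26,5],[43,6],[44,5],[46,0]]
[[5,8],[7,0],[12,8],[23,0],[26,5],[30,7],[35,5],[43,6],[44,5],[46,0]]
[[5,8],[7,0],[12,8],[23,0],[26,5],[30,7],[35,5],[43,6],[44,5],[46,0]]
[[5,8],[7,0],[12,8],[23,0],[26,5],[30,7],[35,5],[43,6],[44,5],[46,0],[48,3],[50,0]]
[[5,8],[7,0],[12,8],[23,0],[26,5],[30,7],[35,5],[43,6],[44,14],[45,5],[46,0],[48,3],[50,0]]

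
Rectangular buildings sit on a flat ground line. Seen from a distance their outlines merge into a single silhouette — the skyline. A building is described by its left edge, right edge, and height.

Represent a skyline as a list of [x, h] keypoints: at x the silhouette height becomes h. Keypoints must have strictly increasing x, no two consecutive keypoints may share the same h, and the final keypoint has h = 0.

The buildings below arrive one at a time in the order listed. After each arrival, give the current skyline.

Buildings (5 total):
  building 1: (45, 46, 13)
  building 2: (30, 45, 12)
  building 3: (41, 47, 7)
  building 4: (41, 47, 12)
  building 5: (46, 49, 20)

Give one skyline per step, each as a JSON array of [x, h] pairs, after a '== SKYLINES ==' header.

== SKYLINES ==
[[45,13],[46,0]]
[[30,12],[45,13],[46,0]]
[[30,12],[45,13],[46,7],[47,0]]
[[30,12],[45,13],[46,12],[47,0]]
[[30,12],[45,13],[46,20],[49,0]]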